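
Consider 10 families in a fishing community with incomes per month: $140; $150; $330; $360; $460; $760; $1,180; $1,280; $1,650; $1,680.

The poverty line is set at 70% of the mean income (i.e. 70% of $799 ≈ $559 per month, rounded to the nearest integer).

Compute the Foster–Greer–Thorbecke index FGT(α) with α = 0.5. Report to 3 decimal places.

Below the line: $140, $150, $330, $360, $460 (q = 5 of N = 10).
Normalized shortfalls: (559−140)/559 = 0.7496; (559−150)/559 = 0.7317; (559−330)/559 = 0.4097; (559−360)/559 = 0.3560; (559−460)/559 = 0.1771.
Raised to α = 0.5: 0.86577; 0.85537; 0.64005; 0.59665; 0.42083.
Sum = 3.378674; FGT(0.5) = 3.378674 / 10 = 0.338.

0.338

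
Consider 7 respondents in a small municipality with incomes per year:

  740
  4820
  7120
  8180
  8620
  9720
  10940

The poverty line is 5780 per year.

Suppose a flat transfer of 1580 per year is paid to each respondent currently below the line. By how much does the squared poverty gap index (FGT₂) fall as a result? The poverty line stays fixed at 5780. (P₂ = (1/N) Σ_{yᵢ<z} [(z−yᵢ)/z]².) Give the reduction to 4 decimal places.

Before: below the line — 740, 4820; squared poverty gap index (FGT₂) = 0.112560.
After the 1580 transfer: below the line — 2320; squared poverty gap index (FGT₂) = 0.051192.
Reduction = 0.112560 − 0.051192 = 0.0614.

0.0614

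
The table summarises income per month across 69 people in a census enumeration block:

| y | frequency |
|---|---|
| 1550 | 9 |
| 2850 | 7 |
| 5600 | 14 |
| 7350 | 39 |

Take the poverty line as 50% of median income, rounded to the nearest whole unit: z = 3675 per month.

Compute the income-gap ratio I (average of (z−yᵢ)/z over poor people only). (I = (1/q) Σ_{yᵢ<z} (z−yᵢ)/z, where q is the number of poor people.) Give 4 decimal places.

Below z: 9×1550, 7×2850 (q = 16 of N = 69).
Shortfall ratios (z−y)/z: 0.5782 (×9), 0.2245 (×7); sum = 6.775510.
I averages over the q = 16 poor units only: 6.775510 / 16 = 0.4235.

0.4235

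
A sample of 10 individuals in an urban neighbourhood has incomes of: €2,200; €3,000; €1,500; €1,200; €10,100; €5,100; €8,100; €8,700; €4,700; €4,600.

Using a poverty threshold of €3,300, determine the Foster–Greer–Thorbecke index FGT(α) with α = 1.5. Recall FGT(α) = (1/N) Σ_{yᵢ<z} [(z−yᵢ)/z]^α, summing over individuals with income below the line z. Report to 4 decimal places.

0.1130

Below z: €1,200, €1,500, €2,200, €3,000 (q = 4 of N = 10).
Gap ratios (z−y)/z: (3300−1200)/3300 = 0.6364; (3300−1500)/3300 = 0.5455; (3300−2200)/3300 = 0.3333; (3300−3000)/3300 = 0.0909.
Raised to α = 1.5: 0.50764; 0.40284; 0.19245; 0.02741.
Sum = 1.130348; FGT(1.5) = 1.130348 / 10 = 0.1130.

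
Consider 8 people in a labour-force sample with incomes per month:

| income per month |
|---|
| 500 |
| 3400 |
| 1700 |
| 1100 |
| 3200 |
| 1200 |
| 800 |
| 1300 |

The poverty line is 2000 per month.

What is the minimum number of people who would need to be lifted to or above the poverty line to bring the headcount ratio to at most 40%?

Currently q = 6 of N = 8 are below the line (H = 0.750).
A headcount ratio of at most 40% allows at most ⌊0.40 × 8⌋ = 3 poor people.
So at least 6 − 3 = 3 must be lifted.

3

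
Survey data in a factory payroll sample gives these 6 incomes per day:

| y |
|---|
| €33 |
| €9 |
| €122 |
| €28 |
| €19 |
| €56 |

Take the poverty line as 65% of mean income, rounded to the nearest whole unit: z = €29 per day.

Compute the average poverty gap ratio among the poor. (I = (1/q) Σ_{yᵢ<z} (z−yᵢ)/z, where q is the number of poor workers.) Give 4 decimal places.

0.3563

Below the line: €9, €19, €28 (q = 3 of N = 6).
Shortfall ratios (z−y)/z: 0.6897, 0.3448, 0.0345; sum = 1.068966.
I averages over the q = 3 poor units only: 1.068966 / 3 = 0.3563.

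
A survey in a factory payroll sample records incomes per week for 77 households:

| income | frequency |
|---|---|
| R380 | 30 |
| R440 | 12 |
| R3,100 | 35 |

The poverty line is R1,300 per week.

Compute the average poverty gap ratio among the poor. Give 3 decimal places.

Below the line: 30×R380, 12×R440 (q = 42 of N = 77).
Shortfall ratios (z−y)/z: 0.7077 (×30), 0.6615 (×12); sum = 29.169231.
The income-gap ratio divides by q (the poor only): 29.169231 / 42 = 0.695.

0.695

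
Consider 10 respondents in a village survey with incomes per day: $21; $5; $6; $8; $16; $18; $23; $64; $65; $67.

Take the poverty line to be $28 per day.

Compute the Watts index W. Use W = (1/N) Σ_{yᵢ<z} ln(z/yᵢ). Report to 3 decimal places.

Incomes under z: $5, $6, $8, $16, $18, $21, $23 (q = 7 of N = 10).
Log gaps: ln(28/5) = 1.7228; ln(28/6) = 1.5404; ln(28/8) = 1.2528; ln(28/16) = 0.5596; ln(28/18) = 0.4418; ln(28/21) = 0.2877; ln(28/23) = 0.1967.
W = 6.001816 / 10 = 0.600.

0.600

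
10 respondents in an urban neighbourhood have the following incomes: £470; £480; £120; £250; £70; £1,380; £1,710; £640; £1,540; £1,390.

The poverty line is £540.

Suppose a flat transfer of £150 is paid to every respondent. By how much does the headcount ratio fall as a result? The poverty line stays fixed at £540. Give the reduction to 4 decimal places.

0.2000

Before: below the line — £70, £120, £250, £470, £480; headcount ratio = 0.500000.
After the £150 transfer: below the line — £220, £270, £400; headcount ratio = 0.300000.
Reduction = 0.500000 − 0.300000 = 0.2000.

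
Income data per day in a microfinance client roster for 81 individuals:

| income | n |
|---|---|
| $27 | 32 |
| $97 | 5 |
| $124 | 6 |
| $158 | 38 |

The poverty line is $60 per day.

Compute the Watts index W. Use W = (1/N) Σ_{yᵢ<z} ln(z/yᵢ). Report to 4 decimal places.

Below the line: 32×$27 (q = 32 of N = 81).
Log shortfalls: ln(60/27) = 0.7985 (×32).
W = 25.552246 / 81 = 0.3155.

0.3155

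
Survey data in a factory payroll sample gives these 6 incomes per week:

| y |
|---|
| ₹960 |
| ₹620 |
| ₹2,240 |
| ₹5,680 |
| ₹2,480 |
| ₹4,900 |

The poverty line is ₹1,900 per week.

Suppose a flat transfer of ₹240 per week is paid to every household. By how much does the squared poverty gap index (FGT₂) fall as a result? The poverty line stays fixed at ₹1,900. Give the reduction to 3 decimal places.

0.044

Before: below the line — ₹620, ₹960; squared poverty gap index (FGT₂) = 0.11644.
After the ₹240 transfer: below the line — ₹860, ₹1,200; squared poverty gap index (FGT₂) = 0.07256.
Reduction = 0.11644 − 0.07256 = 0.044.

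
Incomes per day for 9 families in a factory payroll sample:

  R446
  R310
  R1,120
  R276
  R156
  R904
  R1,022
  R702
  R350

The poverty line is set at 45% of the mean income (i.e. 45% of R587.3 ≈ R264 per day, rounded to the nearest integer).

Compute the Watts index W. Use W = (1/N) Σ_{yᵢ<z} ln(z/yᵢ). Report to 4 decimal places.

Poor units: R156 (q = 1 of N = 9).
ln(z/y) terms: ln(264/156) = 0.5261.
W = 0.526093 / 9 = 0.0585.

0.0585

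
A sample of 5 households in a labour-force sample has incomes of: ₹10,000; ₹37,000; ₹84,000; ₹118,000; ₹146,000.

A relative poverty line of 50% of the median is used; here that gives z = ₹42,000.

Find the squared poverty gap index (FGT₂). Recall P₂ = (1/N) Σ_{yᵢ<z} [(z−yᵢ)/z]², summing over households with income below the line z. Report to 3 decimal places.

Below the line: ₹10,000, ₹37,000 (q = 2 of N = 5).
Normalized shortfalls: (42000−10000)/42000 = 0.7619; (42000−37000)/42000 = 0.1190.
Squared: 0.5805; 0.0142.
Sum = 0.594671; P₂ = 0.594671 / 5 = 0.119.

0.119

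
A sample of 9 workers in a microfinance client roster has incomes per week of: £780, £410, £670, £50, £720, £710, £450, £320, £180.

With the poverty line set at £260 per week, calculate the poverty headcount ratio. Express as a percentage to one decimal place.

2 of the 9 workers have income below £260.
H = 2/9 = 22.2%.

22.2%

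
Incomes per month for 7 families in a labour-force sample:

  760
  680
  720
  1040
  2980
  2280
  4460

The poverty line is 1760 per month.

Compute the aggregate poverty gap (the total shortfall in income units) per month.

Below z: 680, 720, 760, 1040 (q = 4 of N = 7).
Individual gaps: 1760−680 = 1080; 1760−720 = 1040; 1760−760 = 1000; 1760−1040 = 720.
Aggregate gap = 3840.

3840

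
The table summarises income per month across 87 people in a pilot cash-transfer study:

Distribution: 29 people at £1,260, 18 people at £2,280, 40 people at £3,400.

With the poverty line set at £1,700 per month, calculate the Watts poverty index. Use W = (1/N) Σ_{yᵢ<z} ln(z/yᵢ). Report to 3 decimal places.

0.100

Below the line: 29×£1,260 (q = 29 of N = 87).
Log gaps: ln(1700/1260) = 0.2995 (×29).
W = 8.685979 / 87 = 0.100.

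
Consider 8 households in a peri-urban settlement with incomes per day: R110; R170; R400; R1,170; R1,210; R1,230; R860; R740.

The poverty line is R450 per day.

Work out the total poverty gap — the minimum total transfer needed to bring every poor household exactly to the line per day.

R670

Below z: R110, R170, R400 (q = 3 of N = 8).
Individual gaps: 450−110 = 340; 450−170 = 280; 450−400 = 50.
Aggregate gap = R670.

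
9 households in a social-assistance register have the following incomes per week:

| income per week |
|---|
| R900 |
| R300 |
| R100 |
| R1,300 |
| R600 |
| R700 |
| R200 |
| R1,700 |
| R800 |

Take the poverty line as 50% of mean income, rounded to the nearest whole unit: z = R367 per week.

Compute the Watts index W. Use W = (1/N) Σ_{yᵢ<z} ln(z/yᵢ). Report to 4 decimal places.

Below the line: R100, R200, R300 (q = 3 of N = 9).
ln(z/y) terms: ln(367/100) = 1.3002; ln(367/200) = 0.6070; ln(367/300) = 0.2016.
W = 2.108816 / 9 = 0.2343.

0.2343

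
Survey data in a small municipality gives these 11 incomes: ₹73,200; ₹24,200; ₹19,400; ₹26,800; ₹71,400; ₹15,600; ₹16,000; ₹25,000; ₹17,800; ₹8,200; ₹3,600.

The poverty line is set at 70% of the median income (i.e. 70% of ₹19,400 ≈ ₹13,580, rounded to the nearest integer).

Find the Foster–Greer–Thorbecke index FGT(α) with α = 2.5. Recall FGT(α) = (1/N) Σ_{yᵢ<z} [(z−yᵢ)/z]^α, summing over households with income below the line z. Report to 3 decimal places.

Poor units: ₹3,600, ₹8,200 (q = 2 of N = 11).
Shortfall ratios: (13580−3600)/13580 = 0.7349; (13580−8200)/13580 = 0.3962.
Raised to α = 2.5: 0.46300; 0.09879.
Sum = 0.561784; FGT(2.5) = 0.561784 / 11 = 0.051.

0.051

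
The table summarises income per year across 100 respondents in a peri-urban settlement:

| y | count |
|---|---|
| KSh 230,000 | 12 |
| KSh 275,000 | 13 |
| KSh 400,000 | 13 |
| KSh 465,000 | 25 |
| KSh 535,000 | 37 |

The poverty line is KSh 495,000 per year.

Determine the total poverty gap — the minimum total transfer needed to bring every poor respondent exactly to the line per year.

Poor units: 12×KSh 230,000, 13×KSh 275,000, 13×KSh 400,000, 25×KSh 465,000 (q = 63 of N = 100).
Individual gaps: 12×(495000−230000) = 3180000; 13×(495000−275000) = 2860000; 13×(495000−400000) = 1235000; 25×(495000−465000) = 750000.
Aggregate gap = KSh 8,025,000.

KSh 8,025,000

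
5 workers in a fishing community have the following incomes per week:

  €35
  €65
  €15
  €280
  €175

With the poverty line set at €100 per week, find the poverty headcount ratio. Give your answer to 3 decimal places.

3 of the 5 workers have income below €100.
H = 3/5 = 0.600.

0.600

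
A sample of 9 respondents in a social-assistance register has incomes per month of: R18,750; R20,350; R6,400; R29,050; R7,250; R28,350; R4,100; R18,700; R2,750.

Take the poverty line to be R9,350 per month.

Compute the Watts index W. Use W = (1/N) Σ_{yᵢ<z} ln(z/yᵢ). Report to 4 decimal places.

Below the line: R2,750, R4,100, R6,400, R7,250 (q = 4 of N = 9).
Log shortfalls: ln(9350/2750) = 1.2238; ln(9350/4100) = 0.8244; ln(9350/6400) = 0.3791; ln(9350/7250) = 0.2544.
W = 2.681618 / 9 = 0.2980.

0.2980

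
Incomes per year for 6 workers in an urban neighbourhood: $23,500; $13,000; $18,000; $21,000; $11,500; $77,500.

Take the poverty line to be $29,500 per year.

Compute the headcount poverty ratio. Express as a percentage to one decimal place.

5 of the 6 workers have income below $29,500.
H = 5/6 = 83.3%.

83.3%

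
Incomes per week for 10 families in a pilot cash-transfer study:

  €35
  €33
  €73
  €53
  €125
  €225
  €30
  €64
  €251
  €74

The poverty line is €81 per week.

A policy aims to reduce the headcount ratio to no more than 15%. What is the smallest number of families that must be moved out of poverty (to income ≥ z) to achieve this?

7 of the 10 families are poor, so H = 7/10 = 0.700.
A headcount ratio of at most 15% allows at most ⌊0.15 × 10⌋ = 1 poor families.
So at least 7 − 1 = 6 must be lifted.

6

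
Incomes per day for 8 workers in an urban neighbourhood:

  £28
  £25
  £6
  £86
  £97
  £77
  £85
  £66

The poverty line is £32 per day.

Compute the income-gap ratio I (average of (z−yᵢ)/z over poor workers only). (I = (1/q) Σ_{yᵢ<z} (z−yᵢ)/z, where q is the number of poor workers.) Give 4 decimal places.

Incomes under z: £6, £25, £28 (q = 3 of N = 8).
Relative gaps: 0.8125, 0.2188, 0.1250; sum = 1.156250.
I averages over the q = 3 poor units only: 1.156250 / 3 = 0.3854.

0.3854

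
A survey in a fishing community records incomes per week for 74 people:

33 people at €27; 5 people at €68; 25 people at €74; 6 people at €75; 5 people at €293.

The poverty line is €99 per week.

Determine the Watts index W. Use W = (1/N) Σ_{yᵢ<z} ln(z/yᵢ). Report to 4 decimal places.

0.7256

Below z: 33×€27, 5×€68, 25×€74, 6×€75 (q = 69 of N = 74).
Log gaps: ln(99/27) = 1.2993 (×33); ln(99/68) = 0.3756 (×5); ln(99/74) = 0.2911 (×25); ln(99/75) = 0.2776 (×6).
W = 53.696559 / 74 = 0.7256.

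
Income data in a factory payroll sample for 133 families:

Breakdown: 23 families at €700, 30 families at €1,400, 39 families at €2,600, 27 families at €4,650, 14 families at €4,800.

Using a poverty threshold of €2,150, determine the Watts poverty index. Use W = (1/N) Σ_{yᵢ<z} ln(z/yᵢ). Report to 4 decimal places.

Below the line: 23×€700, 30×€1,400 (q = 53 of N = 133).
Log shortfalls: ln(2150/700) = 1.1221 (×23); ln(2150/1400) = 0.4290 (×30).
W = 38.679152 / 133 = 0.2908.

0.2908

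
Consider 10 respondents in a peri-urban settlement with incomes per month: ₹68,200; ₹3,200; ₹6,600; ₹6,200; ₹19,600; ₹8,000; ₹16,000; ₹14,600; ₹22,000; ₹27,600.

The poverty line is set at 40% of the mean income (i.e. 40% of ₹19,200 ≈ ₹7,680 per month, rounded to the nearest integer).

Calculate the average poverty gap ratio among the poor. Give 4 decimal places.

0.3056

Poor units: ₹3,200, ₹6,200, ₹6,600 (q = 3 of N = 10).
Shortfall ratios (z−y)/z: 0.5833, 0.1927, 0.1406; sum = 0.916667.
The income-gap ratio divides by q (the poor only): 0.916667 / 3 = 0.3056.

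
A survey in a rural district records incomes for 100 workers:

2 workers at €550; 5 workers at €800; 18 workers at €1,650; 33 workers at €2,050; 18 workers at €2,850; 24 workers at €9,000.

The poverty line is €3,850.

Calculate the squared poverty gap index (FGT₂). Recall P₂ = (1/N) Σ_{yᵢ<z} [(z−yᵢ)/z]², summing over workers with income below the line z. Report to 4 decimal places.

0.1891

Below the line: 2×€550, 5×€800, 18×€1,650, 33×€2,050, 18×€2,850 (q = 76 of N = 100).
Normalized shortfalls: (3850−550)/3850 = 0.8571 (×2); (3850−800)/3850 = 0.7922 (×5); (3850−1650)/3850 = 0.5714 (×18); (3850−2050)/3850 = 0.4675 (×33); (3850−2850)/3850 = 0.2597 (×18).
Squared: 0.7347 (×2); 0.6276 (×5); 0.3265 (×18); 0.2186 (×33); 0.0675 (×18).
Sum = 18.912633; P₂ = 18.912633 / 100 = 0.1891.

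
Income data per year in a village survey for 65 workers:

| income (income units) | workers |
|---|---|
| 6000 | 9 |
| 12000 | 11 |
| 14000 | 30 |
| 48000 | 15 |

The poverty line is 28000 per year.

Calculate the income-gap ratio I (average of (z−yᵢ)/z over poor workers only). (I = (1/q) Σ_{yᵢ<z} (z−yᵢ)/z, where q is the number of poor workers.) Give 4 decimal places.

Below z: 9×6000, 11×12000, 30×14000 (q = 50 of N = 65).
Shortfall ratios (z−y)/z: 0.7857 (×9), 0.5714 (×11), 0.5000 (×30); sum = 28.357143.
I averages over the q = 50 poor units only: 28.357143 / 50 = 0.5671.

0.5671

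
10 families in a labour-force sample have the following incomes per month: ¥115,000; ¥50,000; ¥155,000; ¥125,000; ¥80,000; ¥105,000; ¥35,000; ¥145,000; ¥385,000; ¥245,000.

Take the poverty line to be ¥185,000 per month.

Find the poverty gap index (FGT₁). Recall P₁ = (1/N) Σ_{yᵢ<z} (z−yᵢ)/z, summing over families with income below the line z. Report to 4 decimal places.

0.3622

Poor units: ¥35,000, ¥50,000, ¥80,000, ¥105,000, ¥115,000, ¥125,000, ¥145,000, ¥155,000 (q = 8 of N = 10).
Shortfall ratios: (185000−35000)/185000 = 0.8108; (185000−50000)/185000 = 0.7297; (185000−80000)/185000 = 0.5676; (185000−105000)/185000 = 0.4324; (185000−115000)/185000 = 0.3784; (185000−125000)/185000 = 0.3243; (185000−145000)/185000 = 0.2162; (185000−155000)/185000 = 0.1622.
Σ = 3.621622. Dividing by the full population N = 10 gives P₁ = 0.3622.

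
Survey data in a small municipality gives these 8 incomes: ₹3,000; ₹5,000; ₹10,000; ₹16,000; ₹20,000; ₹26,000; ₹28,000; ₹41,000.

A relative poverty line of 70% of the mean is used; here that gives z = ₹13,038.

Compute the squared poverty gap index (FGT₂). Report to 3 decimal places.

0.128

Below z: ₹3,000, ₹5,000, ₹10,000 (q = 3 of N = 8).
Relative gaps: (13038−3000)/13038 = 0.7699; (13038−5000)/13038 = 0.6165; (13038−10000)/13038 = 0.2330.
Squared: 0.5928; 0.3801; 0.0543.
Sum = 1.027125; P₂ = 1.027125 / 8 = 0.128.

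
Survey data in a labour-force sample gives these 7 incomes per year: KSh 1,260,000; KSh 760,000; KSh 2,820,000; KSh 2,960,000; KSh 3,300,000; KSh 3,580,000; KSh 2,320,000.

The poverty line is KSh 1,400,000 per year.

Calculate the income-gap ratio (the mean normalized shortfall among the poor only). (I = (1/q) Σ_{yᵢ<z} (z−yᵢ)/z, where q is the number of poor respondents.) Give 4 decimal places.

0.2786

Incomes under z: KSh 760,000, KSh 1,260,000 (q = 2 of N = 7).
Shortfall ratios (z−y)/z: 0.4571, 0.1000; sum = 0.557143.
I averages over the q = 2 poor units only: 0.557143 / 2 = 0.2786.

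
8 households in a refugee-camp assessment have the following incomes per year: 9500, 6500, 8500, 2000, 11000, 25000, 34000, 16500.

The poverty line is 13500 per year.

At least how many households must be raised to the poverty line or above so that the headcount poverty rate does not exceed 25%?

3

Currently q = 5 of N = 8 are below the line (H = 0.625).
A headcount ratio of at most 25% allows at most ⌊0.25 × 8⌋ = 2 poor households.
So at least 5 − 2 = 3 must be lifted.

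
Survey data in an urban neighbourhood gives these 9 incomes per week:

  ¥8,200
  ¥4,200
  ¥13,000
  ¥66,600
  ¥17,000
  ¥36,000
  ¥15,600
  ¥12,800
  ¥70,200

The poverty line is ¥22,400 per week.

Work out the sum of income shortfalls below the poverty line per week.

¥63,600

Below the line: ¥4,200, ¥8,200, ¥12,800, ¥13,000, ¥15,600, ¥17,000 (q = 6 of N = 9).
Individual gaps: 22400−4200 = 18200; 22400−8200 = 14200; 22400−12800 = 9600; 22400−13000 = 9400; 22400−15600 = 6800; 22400−17000 = 5400.
Aggregate gap = ¥63,600.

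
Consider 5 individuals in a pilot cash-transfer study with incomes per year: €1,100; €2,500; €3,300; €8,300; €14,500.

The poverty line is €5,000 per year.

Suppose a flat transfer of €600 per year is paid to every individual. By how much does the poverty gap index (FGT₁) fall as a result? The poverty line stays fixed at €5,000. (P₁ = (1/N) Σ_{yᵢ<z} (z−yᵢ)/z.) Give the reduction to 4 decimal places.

0.0720

Before: below the line — €1,100, €2,500, €3,300; poverty gap index (FGT₁) = 0.324000.
After the €600 transfer: below the line — €1,700, €3,100, €3,900; poverty gap index (FGT₁) = 0.252000.
Reduction = 0.324000 − 0.252000 = 0.0720.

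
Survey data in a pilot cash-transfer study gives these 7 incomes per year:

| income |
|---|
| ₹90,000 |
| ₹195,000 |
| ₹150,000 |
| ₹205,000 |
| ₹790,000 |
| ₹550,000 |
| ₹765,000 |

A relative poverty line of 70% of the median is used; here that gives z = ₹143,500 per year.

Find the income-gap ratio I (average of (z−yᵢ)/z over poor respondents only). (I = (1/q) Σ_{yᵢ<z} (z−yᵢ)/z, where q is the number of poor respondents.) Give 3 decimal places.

Below the line: ₹90,000 (q = 1 of N = 7).
Shortfall ratios (z−y)/z: 0.3728; sum = 0.372822.
I averages over the q = 1 poor units only: 0.372822 / 1 = 0.373.

0.373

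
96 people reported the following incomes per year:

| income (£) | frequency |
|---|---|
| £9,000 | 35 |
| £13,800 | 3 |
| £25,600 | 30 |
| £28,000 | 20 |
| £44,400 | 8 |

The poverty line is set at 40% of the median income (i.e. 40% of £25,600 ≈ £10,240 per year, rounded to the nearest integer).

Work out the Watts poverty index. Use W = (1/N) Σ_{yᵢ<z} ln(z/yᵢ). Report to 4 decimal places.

0.0471

Below z: 35×£9,000 (q = 35 of N = 96).
Log gaps: ln(10240/9000) = 0.1291 (×35).
W = 4.517696 / 96 = 0.0471.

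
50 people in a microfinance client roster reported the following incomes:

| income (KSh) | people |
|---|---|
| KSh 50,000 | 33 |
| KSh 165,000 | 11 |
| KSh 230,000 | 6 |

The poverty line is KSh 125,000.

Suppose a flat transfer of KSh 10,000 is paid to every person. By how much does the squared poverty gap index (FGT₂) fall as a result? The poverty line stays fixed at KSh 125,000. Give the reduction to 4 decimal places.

0.0591

Before: below the line — 33×KSh 50,000; squared poverty gap index (FGT₂) = 0.237600.
After the KSh 10,000 transfer: below the line — 33×KSh 60,000; squared poverty gap index (FGT₂) = 0.178464.
Reduction = 0.237600 − 0.178464 = 0.0591.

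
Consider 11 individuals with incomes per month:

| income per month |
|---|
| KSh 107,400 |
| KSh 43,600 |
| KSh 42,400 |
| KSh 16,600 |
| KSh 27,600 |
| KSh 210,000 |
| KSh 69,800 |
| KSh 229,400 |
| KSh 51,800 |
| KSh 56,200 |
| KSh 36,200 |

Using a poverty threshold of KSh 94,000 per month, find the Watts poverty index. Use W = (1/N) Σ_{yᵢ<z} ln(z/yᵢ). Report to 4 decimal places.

Poor units: KSh 16,600, KSh 27,600, KSh 36,200, KSh 42,400, KSh 43,600, KSh 51,800, KSh 56,200, KSh 69,800 (q = 8 of N = 11).
Log gaps: ln(94000/16600) = 1.7339; ln(94000/27600) = 1.2255; ln(94000/36200) = 0.9542; ln(94000/42400) = 0.7961; ln(94000/43600) = 0.7682; ln(94000/51800) = 0.5959; ln(94000/56200) = 0.5144; ln(94000/69800) = 0.2977.
W = 6.885934 / 11 = 0.6260.

0.6260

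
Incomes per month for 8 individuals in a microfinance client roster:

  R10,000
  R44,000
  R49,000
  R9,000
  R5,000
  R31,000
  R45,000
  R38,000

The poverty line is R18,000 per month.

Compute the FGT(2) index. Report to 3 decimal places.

0.121

Below the line: R5,000, R9,000, R10,000 (q = 3 of N = 8).
Shortfall ratios: (18000−5000)/18000 = 0.7222; (18000−9000)/18000 = 0.5000; (18000−10000)/18000 = 0.4444.
Squared: 0.5216; 0.2500; 0.1975.
Sum = 0.969136; P₂ = 0.969136 / 8 = 0.121.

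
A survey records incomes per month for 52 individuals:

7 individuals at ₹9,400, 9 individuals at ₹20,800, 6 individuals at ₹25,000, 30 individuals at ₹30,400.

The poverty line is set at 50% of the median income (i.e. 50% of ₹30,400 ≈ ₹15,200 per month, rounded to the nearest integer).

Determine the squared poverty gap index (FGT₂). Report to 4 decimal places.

0.0196

Incomes under z: 7×₹9,400 (q = 7 of N = 52).
Normalized shortfalls: (15200−9400)/15200 = 0.3816 (×7).
Squared: 0.1456 (×7).
Sum = 1.019217; P₂ = 1.019217 / 52 = 0.0196.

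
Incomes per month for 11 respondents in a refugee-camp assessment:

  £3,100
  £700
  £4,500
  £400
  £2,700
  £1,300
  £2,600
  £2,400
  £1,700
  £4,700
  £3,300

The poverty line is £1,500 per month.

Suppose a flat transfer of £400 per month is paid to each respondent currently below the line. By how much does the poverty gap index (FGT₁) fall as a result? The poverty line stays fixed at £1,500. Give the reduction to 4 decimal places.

0.0606

Before: below the line — £400, £700, £1,300; poverty gap index (FGT₁) = 0.127273.
After the £400 transfer: below the line — £800, £1,100; poverty gap index (FGT₁) = 0.066667.
Reduction = 0.127273 − 0.066667 = 0.0606.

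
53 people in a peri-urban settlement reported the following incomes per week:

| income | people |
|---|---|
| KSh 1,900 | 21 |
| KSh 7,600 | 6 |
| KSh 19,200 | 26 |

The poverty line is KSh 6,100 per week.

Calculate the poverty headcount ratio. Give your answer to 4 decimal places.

21 of the 53 people have income below KSh 6,100.
H = 21/53 = 0.3962.

0.3962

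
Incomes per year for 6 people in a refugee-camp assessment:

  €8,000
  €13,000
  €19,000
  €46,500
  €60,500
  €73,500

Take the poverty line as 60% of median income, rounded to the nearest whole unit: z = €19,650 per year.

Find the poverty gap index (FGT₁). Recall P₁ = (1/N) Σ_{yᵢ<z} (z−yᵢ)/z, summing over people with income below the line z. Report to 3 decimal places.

0.161

Below z: €8,000, €13,000, €19,000 (q = 3 of N = 6).
Shortfall ratios: (19650−8000)/19650 = 0.5929; (19650−13000)/19650 = 0.3384; (19650−19000)/19650 = 0.0331.
Σ = 0.964377. Dividing by the full population N = 6 gives P₁ = 0.161.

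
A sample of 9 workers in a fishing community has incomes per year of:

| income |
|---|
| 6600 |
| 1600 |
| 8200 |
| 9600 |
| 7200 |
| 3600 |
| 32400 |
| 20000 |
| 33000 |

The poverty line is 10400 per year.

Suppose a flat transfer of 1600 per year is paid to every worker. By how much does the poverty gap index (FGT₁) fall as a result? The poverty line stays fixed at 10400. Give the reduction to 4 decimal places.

Before: below the line — 1600, 3600, 6600, 7200, 8200, 9600; poverty gap index (FGT₁) = 0.273504.
After the 1600 transfer: below the line — 3200, 5200, 8200, 8800, 9800; poverty gap index (FGT₁) = 0.179487.
Reduction = 0.273504 − 0.179487 = 0.0940.

0.0940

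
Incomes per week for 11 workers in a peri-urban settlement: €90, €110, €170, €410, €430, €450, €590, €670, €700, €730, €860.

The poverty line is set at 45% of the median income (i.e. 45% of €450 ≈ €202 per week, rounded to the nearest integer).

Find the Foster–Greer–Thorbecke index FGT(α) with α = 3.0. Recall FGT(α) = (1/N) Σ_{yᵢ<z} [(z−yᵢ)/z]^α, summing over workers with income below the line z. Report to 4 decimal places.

0.0244

Below z: €90, €110, €170 (q = 3 of N = 11).
Relative gaps: (202−90)/202 = 0.5545; (202−110)/202 = 0.4554; (202−170)/202 = 0.1584.
Raised to α = 3.0: 0.17045; 0.09447; 0.00398.
Sum = 0.268900; FGT(3.0) = 0.268900 / 11 = 0.0244.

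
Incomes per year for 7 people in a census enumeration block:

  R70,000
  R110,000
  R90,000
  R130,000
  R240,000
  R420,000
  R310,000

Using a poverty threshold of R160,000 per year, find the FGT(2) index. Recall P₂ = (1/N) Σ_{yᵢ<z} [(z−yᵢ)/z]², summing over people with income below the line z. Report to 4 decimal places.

Below z: R70,000, R90,000, R110,000, R130,000 (q = 4 of N = 7).
Shortfall ratios: (160000−70000)/160000 = 0.5625; (160000−90000)/160000 = 0.4375; (160000−110000)/160000 = 0.3125; (160000−130000)/160000 = 0.1875.
Squared: 0.3164; 0.1914; 0.0977; 0.0352.
Sum = 0.640625; P₂ = 0.640625 / 7 = 0.0915.

0.0915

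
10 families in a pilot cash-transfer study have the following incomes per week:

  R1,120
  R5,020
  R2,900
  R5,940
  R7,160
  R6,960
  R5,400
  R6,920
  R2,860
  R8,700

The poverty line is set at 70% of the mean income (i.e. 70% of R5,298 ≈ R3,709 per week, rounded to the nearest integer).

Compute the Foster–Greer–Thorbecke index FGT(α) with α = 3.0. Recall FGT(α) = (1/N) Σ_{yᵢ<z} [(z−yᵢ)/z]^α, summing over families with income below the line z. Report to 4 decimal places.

Below the line: R1,120, R2,860, R2,900 (q = 3 of N = 10).
Normalized shortfalls: (3709−1120)/3709 = 0.6980; (3709−2860)/3709 = 0.2289; (3709−2900)/3709 = 0.2181.
Raised to α = 3.0: 0.34011; 0.01199; 0.01038.
Sum = 0.362486; FGT(3.0) = 0.362486 / 10 = 0.0362.

0.0362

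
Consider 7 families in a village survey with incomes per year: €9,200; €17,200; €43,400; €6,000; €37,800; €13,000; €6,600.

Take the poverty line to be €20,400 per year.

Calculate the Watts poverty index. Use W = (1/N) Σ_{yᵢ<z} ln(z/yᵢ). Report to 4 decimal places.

0.5385

Incomes under z: €6,000, €6,600, €9,200, €13,000, €17,200 (q = 5 of N = 7).
ln(z/y) terms: ln(20400/6000) = 1.2238; ln(20400/6600) = 1.1285; ln(20400/9200) = 0.7963; ln(20400/13000) = 0.4506; ln(20400/17200) = 0.1706.
W = 3.769783 / 7 = 0.5385.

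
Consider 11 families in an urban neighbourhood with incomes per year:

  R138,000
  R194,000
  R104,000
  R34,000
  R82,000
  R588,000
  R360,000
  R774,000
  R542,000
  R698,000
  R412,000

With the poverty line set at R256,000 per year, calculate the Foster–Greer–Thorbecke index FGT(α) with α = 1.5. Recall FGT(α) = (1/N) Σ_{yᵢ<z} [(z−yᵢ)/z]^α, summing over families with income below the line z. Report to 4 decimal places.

Below the line: R34,000, R82,000, R104,000, R138,000, R194,000 (q = 5 of N = 11).
Gap ratios (z−y)/z: (256000−34000)/256000 = 0.8672; (256000−82000)/256000 = 0.6797; (256000−104000)/256000 = 0.5938; (256000−138000)/256000 = 0.4609; (256000−194000)/256000 = 0.2422.
Raised to α = 1.5: 0.80755; 0.56036; 0.45752; 0.31294; 0.11919.
Sum = 2.257549; FGT(1.5) = 2.257549 / 11 = 0.2052.

0.2052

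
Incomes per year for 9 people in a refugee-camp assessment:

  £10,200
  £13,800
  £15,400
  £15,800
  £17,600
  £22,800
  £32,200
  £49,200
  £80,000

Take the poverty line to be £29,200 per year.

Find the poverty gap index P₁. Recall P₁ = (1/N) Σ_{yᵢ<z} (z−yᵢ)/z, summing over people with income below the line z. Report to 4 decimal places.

Incomes under z: £10,200, £13,800, £15,400, £15,800, £17,600, £22,800 (q = 6 of N = 9).
Normalized shortfalls: (29200−10200)/29200 = 0.6507; (29200−13800)/29200 = 0.5274; (29200−15400)/29200 = 0.4726; (29200−15800)/29200 = 0.4589; (29200−17600)/29200 = 0.3973; (29200−22800)/29200 = 0.2192.
Σ = 2.726027. Dividing by the full population N = 9 gives P₁ = 0.3029.

0.3029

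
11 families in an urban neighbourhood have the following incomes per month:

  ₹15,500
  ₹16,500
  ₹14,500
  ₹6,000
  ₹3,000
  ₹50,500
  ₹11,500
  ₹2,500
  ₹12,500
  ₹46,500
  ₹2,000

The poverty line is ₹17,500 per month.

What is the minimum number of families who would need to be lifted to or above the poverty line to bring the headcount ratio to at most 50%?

4

9 of the 11 families are poor, so H = 9/11 = 0.818.
A headcount ratio of at most 50% allows at most ⌊0.50 × 11⌋ = 5 poor families.
So at least 9 − 5 = 4 must be lifted.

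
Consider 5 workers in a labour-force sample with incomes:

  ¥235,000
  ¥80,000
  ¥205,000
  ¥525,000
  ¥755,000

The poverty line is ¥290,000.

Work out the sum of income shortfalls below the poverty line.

¥350,000

Below z: ¥80,000, ¥205,000, ¥235,000 (q = 3 of N = 5).
Individual gaps: 290000−80000 = 210000; 290000−205000 = 85000; 290000−235000 = 55000.
Aggregate gap = ¥350,000.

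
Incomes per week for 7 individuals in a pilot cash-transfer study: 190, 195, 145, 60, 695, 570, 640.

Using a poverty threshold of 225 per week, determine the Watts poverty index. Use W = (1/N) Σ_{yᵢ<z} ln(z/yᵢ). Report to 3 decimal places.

0.296

Below z: 60, 145, 190, 195 (q = 4 of N = 7).
ln(z/y) terms: ln(225/60) = 1.3218; ln(225/145) = 0.4394; ln(225/190) = 0.1691; ln(225/195) = 0.1431.
W = 2.073300 / 7 = 0.296.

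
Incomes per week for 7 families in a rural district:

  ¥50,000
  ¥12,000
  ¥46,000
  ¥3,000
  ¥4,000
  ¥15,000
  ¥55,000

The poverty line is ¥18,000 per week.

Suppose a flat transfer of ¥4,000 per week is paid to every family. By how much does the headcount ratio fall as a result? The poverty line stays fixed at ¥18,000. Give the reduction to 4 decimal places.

Before: below the line — ¥3,000, ¥4,000, ¥12,000, ¥15,000; headcount ratio = 0.571429.
After the ¥4,000 transfer: below the line — ¥7,000, ¥8,000, ¥16,000; headcount ratio = 0.428571.
Reduction = 0.571429 − 0.428571 = 0.1429.

0.1429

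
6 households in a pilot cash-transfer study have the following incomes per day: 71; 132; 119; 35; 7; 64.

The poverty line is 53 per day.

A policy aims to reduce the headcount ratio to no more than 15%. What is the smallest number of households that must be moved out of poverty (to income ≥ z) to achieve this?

2

Currently q = 2 of N = 6 are below the line (H = 0.333).
A headcount ratio of at most 15% allows at most ⌊0.15 × 6⌋ = 0 poor households.
So at least 2 − 0 = 2 must be lifted.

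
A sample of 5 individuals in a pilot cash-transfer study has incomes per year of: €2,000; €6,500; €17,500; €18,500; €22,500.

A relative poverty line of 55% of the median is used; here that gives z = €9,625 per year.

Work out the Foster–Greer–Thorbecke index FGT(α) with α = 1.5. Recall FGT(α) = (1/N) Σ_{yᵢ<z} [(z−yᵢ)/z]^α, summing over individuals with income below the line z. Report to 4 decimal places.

Below z: €2,000, €6,500 (q = 2 of N = 5).
Normalized shortfalls: (9625−2000)/9625 = 0.7922; (9625−6500)/9625 = 0.3247.
Raised to α = 1.5: 0.70511; 0.18500.
Sum = 0.890114; FGT(1.5) = 0.890114 / 5 = 0.1780.

0.1780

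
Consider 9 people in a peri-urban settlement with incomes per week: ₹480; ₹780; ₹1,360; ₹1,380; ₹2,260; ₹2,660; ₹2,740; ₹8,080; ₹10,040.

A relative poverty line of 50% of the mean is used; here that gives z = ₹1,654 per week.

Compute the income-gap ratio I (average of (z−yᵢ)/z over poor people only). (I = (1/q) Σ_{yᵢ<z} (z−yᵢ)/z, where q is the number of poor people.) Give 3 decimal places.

0.395

Below the line: ₹480, ₹780, ₹1,360, ₹1,380 (q = 4 of N = 9).
Relative gaps: 0.7098, 0.5284, 0.1778, 0.1657; sum = 1.581620.
I averages over the q = 4 poor units only: 1.581620 / 4 = 0.395.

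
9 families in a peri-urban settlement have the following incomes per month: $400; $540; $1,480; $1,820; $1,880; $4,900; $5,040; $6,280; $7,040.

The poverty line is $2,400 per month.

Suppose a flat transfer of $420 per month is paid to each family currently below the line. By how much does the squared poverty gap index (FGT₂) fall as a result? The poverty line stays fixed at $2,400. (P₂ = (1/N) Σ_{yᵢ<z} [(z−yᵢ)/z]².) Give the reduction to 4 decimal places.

0.0783

Before: below the line — $400, $540, $1,480, $1,820, $1,880; squared poverty gap index (FGT₂) = 0.171929.
After the $420 transfer: below the line — $820, $960, $1,900, $2,240, $2,300; squared poverty gap index (FGT₂) = 0.093665.
Reduction = 0.171929 − 0.093665 = 0.0783.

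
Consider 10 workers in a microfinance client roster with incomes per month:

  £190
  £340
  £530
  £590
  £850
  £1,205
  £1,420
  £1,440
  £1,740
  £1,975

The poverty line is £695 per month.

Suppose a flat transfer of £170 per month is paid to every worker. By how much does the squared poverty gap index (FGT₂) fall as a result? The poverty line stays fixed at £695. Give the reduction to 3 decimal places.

0.056

Before: below the line — £190, £340, £530, £590; squared poverty gap index (FGT₂) = 0.08681.
After the £170 transfer: below the line — £360, £510; squared poverty gap index (FGT₂) = 0.03032.
Reduction = 0.08681 − 0.03032 = 0.056.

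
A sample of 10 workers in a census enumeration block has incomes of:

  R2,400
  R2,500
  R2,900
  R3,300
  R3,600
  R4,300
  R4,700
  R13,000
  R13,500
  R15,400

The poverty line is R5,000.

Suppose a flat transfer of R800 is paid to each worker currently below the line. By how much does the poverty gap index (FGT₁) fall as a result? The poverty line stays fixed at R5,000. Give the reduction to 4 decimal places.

Before: below the line — R2,400, R2,500, R2,900, R3,300, R3,600, R4,300, R4,700; poverty gap index (FGT₁) = 0.226000.
After the R800 transfer: below the line — R3,200, R3,300, R3,700, R4,100, R4,400; poverty gap index (FGT₁) = 0.126000.
Reduction = 0.226000 − 0.126000 = 0.1000.

0.1000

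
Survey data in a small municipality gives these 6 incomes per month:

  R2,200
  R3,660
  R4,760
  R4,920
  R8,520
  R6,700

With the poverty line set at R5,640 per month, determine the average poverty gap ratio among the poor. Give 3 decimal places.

0.311

Incomes under z: R2,200, R3,660, R4,760, R4,920 (q = 4 of N = 6).
Shortfall ratios (z−y)/z: 0.6099, 0.3511, 0.1560, 0.1277; sum = 1.244681.
The income-gap ratio divides by q (the poor only): 1.244681 / 4 = 0.311.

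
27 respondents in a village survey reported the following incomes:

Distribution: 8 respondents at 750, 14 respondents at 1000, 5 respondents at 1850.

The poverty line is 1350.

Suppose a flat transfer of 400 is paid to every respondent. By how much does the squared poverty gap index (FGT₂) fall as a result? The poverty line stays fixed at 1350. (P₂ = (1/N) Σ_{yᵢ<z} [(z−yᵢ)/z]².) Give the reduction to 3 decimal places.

Before: below the line — 8×750, 14×1000; squared poverty gap index (FGT₂) = 0.09338.
After the 400 transfer: below the line — 8×1150; squared poverty gap index (FGT₂) = 0.00650.
Reduction = 0.09338 − 0.00650 = 0.087.

0.087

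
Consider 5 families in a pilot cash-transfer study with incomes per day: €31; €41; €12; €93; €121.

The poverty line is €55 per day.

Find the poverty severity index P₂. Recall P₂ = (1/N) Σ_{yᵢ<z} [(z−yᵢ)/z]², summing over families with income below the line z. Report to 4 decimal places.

Poor units: €12, €31, €41 (q = 3 of N = 5).
Normalized shortfalls: (55−12)/55 = 0.7818; (55−31)/55 = 0.4364; (55−41)/55 = 0.2545.
Squared: 0.6112; 0.1904; 0.0648.
Sum = 0.866446; P₂ = 0.866446 / 5 = 0.1733.

0.1733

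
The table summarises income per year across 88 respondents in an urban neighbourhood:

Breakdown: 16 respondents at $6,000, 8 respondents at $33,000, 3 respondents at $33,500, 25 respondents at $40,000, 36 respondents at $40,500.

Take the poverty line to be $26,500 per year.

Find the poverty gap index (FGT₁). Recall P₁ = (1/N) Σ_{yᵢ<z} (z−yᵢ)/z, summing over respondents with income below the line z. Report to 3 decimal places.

Below the line: 16×$6,000 (q = 16 of N = 88).
Shortfall ratios: (26500−6000)/26500 = 0.7736 (×16).
Σ = 12.377358. Dividing by the full population N = 88 gives P₁ = 0.141.

0.141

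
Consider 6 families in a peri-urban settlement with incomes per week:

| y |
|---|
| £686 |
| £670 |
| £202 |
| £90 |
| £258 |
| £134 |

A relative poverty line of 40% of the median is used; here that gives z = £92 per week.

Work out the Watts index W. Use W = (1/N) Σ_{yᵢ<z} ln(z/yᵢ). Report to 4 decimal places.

0.0037

Poor units: £90 (q = 1 of N = 6).
Log shortfalls: ln(92/90) = 0.0220.
W = 0.021979 / 6 = 0.0037.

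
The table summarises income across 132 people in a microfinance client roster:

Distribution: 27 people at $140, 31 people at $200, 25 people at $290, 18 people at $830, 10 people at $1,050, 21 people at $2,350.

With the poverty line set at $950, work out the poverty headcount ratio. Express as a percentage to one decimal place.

76.5%

101 of the 132 people have income below $950.
H = 101/132 = 76.5%.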